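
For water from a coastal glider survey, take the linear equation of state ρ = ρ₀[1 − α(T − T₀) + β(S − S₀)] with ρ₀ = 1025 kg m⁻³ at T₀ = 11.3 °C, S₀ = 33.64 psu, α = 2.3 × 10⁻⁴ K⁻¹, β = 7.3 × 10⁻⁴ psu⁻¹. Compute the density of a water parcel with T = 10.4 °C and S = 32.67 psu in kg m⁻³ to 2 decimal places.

1024.49 kg m⁻³

T − T₀ = -0.9 K, S − S₀ = -0.97 psu.
Bracket = 1 − α·(-0.9) + β·(-0.97) = 1 + (-5.011 × 10⁻⁴) = 0.9994989.
ρ = 1025 × 0.9994989 = 1024.49 kg m⁻³.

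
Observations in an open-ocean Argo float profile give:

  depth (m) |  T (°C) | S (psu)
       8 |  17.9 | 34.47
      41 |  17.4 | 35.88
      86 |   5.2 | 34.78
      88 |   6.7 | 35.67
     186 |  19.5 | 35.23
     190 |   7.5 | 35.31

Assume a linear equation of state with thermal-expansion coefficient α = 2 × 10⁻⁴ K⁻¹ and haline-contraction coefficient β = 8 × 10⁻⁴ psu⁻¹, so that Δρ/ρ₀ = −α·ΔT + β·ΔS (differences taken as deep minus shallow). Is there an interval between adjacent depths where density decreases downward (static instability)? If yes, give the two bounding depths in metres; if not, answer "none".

Evaluate Δρ/ρ₀ = −αΔT + βΔS across each adjacent pair:
  8–41 m: −αΔT+βΔS = −(2 × 10⁻⁴)(-0.5)+(8 × 10⁻⁴)(+1.41) = 1.2 × 10⁻³ → stable
  41–86 m: −αΔT+βΔS = −(2 × 10⁻⁴)(-12.2)+(8 × 10⁻⁴)(-1.10) = 1.6 × 10⁻³ → stable
  86–88 m: −αΔT+βΔS = −(2 × 10⁻⁴)(+1.5)+(8 × 10⁻⁴)(+0.89) = 4.1 × 10⁻⁴ → stable
  88–186 m: −αΔT+βΔS = −(2 × 10⁻⁴)(+12.8)+(8 × 10⁻⁴)(-0.44) = -2.9 × 10⁻³ → UNSTABLE
  186–190 m: −αΔT+βΔS = −(2 × 10⁻⁴)(-12.0)+(8 × 10⁻⁴)(+0.08) = 2.5 × 10⁻³ → stable
The 88–186 m interval has Δρ < 0: lighter water underlies denser water.

88–186 m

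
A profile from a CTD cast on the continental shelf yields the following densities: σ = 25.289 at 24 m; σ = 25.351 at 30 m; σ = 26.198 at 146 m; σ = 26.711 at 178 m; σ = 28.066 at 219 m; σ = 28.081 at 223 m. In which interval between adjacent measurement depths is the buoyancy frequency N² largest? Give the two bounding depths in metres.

Compute the density gradient over each adjacent pair:
  24–30 m: Δρ/Δz = 0.062/6 = 0.010 kg m⁻⁴
  30–146 m: Δρ/Δz = 0.847/116 = 7.3 × 10⁻³ kg m⁻⁴
  146–178 m: Δρ/Δz = 0.513/32 = 0.016 kg m⁻⁴
  178–219 m: Δρ/Δz = 1.355/41 = 0.033 kg m⁻⁴
  219–223 m: Δρ/Δz = 0.015/4 = 3.7 × 10⁻³ kg m⁻⁴
The largest gradient is in the 178–219 m interval — the pycnocline.

178–219 m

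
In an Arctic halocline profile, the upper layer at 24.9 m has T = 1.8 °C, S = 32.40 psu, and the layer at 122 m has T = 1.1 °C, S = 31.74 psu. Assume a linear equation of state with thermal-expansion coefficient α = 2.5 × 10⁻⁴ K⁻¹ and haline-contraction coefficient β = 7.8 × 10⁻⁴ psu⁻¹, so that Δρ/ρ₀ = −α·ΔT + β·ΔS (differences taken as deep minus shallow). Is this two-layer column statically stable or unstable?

ΔT = 1.1 − 1.8 = -0.7 K and ΔS = 31.74 − 32.40 = -0.66 psu (deep − shallow).
−αΔT = 1.75 × 10⁻⁴; βΔS = -5.148 × 10⁻⁴; sum Δρ/ρ₀ = -3.398 × 10⁻⁴.
Δρ/ρ₀ < 0, so Δρ < 0: deeper water is lighter → statically unstable; the column would overturn.

unstable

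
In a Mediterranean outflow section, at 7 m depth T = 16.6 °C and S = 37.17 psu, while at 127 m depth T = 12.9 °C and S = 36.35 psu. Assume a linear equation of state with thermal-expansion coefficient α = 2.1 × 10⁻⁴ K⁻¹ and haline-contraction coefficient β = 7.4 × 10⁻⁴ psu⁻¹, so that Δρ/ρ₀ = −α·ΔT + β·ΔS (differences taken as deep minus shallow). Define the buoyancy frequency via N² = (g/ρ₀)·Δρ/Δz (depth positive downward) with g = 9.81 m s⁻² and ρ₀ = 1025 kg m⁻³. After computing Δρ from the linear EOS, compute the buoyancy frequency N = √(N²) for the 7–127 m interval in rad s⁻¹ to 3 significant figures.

3.73 × 10⁻³ rad s⁻¹

ΔT = -3.7 K, ΔS = -0.82 psu (deep − shallow).
Δρ/ρ₀ = −αΔT + βΔS = 7.77 × 10⁻⁴ − 6.068 × 10⁻⁴ = 1.702 × 10⁻⁴, so Δρ ≈ 0.1745 kg m⁻³.
N² = (g/ρ₀)·Δρ/Δz = g·(Δρ/ρ₀)/Δz = 9.81 × 1.702 × 10⁻⁴ / 120 = 1.3914 × 10⁻⁵ s⁻².
N = √(1.3914 × 10⁻⁵) = 3.7301 × 10⁻³ rad s⁻¹ ≈ 3.73 × 10⁻³ rad s⁻¹.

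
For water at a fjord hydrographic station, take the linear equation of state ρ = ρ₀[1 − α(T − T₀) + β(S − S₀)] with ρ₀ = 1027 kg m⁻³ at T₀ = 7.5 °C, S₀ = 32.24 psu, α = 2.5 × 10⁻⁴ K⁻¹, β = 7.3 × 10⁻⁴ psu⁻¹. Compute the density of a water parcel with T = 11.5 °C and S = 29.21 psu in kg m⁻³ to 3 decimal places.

T − T₀ = +4.0 K, S − S₀ = -3.03 psu.
Bracket = 1 − α·(+4.0) + β·(-3.03) = 1 + (-3.2119 × 10⁻³) = 0.9967881.
ρ = 1027 × 0.9967881 = 1023.701 kg m⁻³.

1023.701 kg m⁻³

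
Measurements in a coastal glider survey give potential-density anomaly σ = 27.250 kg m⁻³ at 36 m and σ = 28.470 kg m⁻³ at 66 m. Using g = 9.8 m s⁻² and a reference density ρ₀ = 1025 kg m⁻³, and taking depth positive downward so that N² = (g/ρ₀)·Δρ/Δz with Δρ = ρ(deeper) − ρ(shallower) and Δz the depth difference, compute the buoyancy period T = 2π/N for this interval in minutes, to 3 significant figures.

5.31 min

Δρ = 1028.470 − 1027.250 = 1.220 kg m⁻³ over Δz = 66 − 36 = 30 m.
N² = (9.8/1025) × (1.220/30) = 3.8881 × 10⁻⁴ s⁻².
N = √(3.8881 × 10⁻⁴) = 0.019718 rad s⁻¹, so T = 2π/N = 318.65 s = 5.3108 min ≈ 5.31 min.
N² > 0, so the interval is statically stable.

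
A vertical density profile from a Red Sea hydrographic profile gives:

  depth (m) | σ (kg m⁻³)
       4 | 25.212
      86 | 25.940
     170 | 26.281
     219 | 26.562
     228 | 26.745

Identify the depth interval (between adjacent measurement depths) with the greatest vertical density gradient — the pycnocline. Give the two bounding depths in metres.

Compute the density gradient over each adjacent pair:
  4–86 m: Δρ/Δz = 0.728/82 = 8.9 × 10⁻³ kg m⁻⁴
  86–170 m: Δρ/Δz = 0.341/84 = 4.1 × 10⁻³ kg m⁻⁴
  170–219 m: Δρ/Δz = 0.281/49 = 5.7 × 10⁻³ kg m⁻⁴
  219–228 m: Δρ/Δz = 0.183/9 = 0.020 kg m⁻⁴
The largest gradient is in the 219–228 m interval — the pycnocline.

219–228 m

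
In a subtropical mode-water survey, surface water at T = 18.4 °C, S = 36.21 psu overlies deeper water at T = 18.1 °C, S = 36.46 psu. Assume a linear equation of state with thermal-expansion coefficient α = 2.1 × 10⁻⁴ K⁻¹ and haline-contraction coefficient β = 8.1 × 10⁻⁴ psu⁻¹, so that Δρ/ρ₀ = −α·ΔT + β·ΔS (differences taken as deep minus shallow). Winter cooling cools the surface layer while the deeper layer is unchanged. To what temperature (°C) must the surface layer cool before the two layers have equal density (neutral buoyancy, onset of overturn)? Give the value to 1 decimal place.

17.1 °C

Neutral buoyancy requires Δρ = 0, i.e. −α(T_deep − T_surf′) + β(S_deep − S_surf) = 0.
T_surf′ = T_deep − (β/α)·ΔS = 18.1 − (8.1 × 10⁻⁴/2.1 × 10⁻⁴)·(+0.25) = 17.136 °C.
Cooling required: 18.4 − (17.136) = 1.264 °C.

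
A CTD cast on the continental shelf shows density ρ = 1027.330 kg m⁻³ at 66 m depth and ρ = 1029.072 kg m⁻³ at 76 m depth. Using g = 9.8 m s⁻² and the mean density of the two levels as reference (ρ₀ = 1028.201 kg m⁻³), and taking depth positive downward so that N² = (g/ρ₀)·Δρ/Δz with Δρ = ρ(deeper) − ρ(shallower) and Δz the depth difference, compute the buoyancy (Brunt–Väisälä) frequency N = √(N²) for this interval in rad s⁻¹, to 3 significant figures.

0.0407 rad s⁻¹

Δρ = 1029.072 − 1027.330 = 1.742 kg m⁻³ over Δz = 76 − 66 = 10 m.
N² = (9.8/1028.201) × (1.742/10) = 1.6603 × 10⁻³ s⁻².
N = √(1.6603 × 10⁻³) = 0.040747 rad s⁻¹ ≈ 0.0407 rad s⁻¹.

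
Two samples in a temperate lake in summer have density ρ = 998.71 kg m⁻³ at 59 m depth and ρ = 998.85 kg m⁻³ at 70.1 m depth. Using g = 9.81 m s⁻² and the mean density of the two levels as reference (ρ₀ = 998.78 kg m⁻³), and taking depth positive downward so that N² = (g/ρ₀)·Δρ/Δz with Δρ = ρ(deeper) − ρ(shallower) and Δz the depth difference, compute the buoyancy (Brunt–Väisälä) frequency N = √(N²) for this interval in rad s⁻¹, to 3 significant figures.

Δρ = 998.85 − 998.71 = 0.14 kg m⁻³ over Δz = 70.1 − 59 = 11.1 m.
N² = (9.81/998.78) × (0.14/11.1) = 1.2388 × 10⁻⁴ s⁻².
N = √(1.2388 × 10⁻⁴) = 0.011130 rad s⁻¹ ≈ 0.0111 rad s⁻¹.

0.0111 rad s⁻¹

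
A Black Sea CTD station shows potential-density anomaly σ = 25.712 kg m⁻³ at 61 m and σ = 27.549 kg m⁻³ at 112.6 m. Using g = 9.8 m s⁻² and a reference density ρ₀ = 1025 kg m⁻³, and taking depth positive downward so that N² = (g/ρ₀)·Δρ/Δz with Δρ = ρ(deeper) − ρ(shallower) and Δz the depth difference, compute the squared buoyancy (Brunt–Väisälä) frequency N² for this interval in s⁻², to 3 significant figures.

3.40 × 10⁻⁴ s⁻²

Δρ = 1027.549 − 1025.712 = 1.837 kg m⁻³ over Δz = 112.6 − 61 = 51.6 m.
N² = (9.8/1025) × (1.837/51.6) = 3.4038 × 10⁻⁴ s⁻² ≈ 3.40 × 10⁻⁴ s⁻².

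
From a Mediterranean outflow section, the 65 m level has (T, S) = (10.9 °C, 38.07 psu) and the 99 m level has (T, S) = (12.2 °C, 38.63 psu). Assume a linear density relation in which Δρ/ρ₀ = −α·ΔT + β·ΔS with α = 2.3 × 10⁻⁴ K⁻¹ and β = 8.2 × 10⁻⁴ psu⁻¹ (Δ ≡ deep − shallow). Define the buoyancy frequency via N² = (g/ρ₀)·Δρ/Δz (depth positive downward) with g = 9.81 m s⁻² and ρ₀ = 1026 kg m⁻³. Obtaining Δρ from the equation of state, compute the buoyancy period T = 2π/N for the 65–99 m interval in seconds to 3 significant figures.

ΔT = +1.3 K, ΔS = +0.56 psu (deep − shallow).
Δρ/ρ₀ = −αΔT + βΔS = -2.99 × 10⁻⁴ + 4.592 × 10⁻⁴ = 1.602 × 10⁻⁴, so Δρ ≈ 0.1644 kg m⁻³.
N² = (g/ρ₀)·Δρ/Δz = g·(Δρ/ρ₀)/Δz = 9.81 × 1.602 × 10⁻⁴ / 34 = 4.6222 × 10⁻⁵ s⁻².
N = √(4.6222 × 10⁻⁵) = 6.7987 × 10⁻³ rad s⁻¹ → T = 2π/N = 924.17 s ≈ 924 s.

924 s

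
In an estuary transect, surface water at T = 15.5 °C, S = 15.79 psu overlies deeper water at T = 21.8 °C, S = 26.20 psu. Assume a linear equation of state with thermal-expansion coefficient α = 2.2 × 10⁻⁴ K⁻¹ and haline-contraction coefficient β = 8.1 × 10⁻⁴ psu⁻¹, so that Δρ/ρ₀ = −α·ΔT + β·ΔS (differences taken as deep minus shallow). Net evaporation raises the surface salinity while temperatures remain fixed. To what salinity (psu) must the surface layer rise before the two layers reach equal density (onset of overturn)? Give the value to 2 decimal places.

24.49 psu

Neutral buoyancy requires −α(T_deep − T_surf) + β(S_deep − S_surf′) = 0.
S_surf′ = S_deep − (α/β)·ΔT = 26.20 − (2.2 × 10⁻⁴/8.1 × 10⁻⁴)·(+6.3) = 24.4889 psu.
Increase required: 24.4889 − 15.79 = 8.6989 psu.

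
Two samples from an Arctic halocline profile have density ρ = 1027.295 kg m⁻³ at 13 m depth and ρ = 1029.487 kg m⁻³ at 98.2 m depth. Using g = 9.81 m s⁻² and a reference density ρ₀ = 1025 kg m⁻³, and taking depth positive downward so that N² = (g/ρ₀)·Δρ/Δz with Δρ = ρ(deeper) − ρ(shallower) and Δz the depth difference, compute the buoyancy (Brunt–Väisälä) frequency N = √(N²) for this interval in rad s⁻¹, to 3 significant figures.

Δρ = 1029.487 − 1027.295 = 2.192 kg m⁻³ over Δz = 98.2 − 13 = 85.2 m.
N² = (9.81/1025) × (2.192/85.2) = 2.4623 × 10⁻⁴ s⁻².
N = √(2.4623 × 10⁻⁴) = 0.015692 rad s⁻¹ ≈ 0.0157 rad s⁻¹.

0.0157 rad s⁻¹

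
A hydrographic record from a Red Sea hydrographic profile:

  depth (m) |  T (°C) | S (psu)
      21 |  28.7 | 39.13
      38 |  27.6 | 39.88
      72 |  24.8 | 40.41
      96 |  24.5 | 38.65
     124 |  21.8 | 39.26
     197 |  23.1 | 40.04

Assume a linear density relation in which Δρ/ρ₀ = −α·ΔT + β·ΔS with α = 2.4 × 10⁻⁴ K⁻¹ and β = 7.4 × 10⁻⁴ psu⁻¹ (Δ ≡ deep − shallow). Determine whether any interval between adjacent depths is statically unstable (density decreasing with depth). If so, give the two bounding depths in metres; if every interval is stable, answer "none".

Evaluate Δρ/ρ₀ = −αΔT + βΔS across each adjacent pair:
  21–38 m: −αΔT+βΔS = −(2.4 × 10⁻⁴)(-1.1)+(7.4 × 10⁻⁴)(+0.75) = 8.2 × 10⁻⁴ → stable
  38–72 m: −αΔT+βΔS = −(2.4 × 10⁻⁴)(-2.8)+(7.4 × 10⁻⁴)(+0.53) = 1.1 × 10⁻³ → stable
  72–96 m: −αΔT+βΔS = −(2.4 × 10⁻⁴)(-0.3)+(7.4 × 10⁻⁴)(-1.76) = -1.2 × 10⁻³ → UNSTABLE
  96–124 m: −αΔT+βΔS = −(2.4 × 10⁻⁴)(-2.7)+(7.4 × 10⁻⁴)(+0.61) = 1.1 × 10⁻³ → stable
  124–197 m: −αΔT+βΔS = −(2.4 × 10⁻⁴)(+1.3)+(7.4 × 10⁻⁴)(+0.78) = 2.7 × 10⁻⁴ → stable
The 72–96 m interval has Δρ < 0: lighter water underlies denser water.

72–96 m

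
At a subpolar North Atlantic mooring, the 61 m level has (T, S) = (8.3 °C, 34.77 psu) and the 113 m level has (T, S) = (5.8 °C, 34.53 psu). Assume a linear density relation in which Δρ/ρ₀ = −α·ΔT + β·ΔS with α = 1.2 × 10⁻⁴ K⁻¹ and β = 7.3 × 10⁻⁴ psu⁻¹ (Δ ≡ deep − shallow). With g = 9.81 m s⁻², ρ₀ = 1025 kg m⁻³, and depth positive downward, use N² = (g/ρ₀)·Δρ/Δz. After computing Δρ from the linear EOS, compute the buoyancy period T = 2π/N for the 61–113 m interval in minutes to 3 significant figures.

ΔT = -2.5 K, ΔS = -0.24 psu (deep − shallow).
Δρ/ρ₀ = −αΔT + βΔS = 3.00 × 10⁻⁴ − 1.752 × 10⁻⁴ = 1.248 × 10⁻⁴, so Δρ ≈ 0.1279 kg m⁻³.
N² = (g/ρ₀)·Δρ/Δz = g·(Δρ/ρ₀)/Δz = 9.81 × 1.248 × 10⁻⁴ / 52 = 2.3544 × 10⁻⁵ s⁻².
N = √(2.3544 × 10⁻⁵) = 4.8522 × 10⁻³ rad s⁻¹ → T = 2π/N = 1.2949 × 10³ s = 21.582 min ≈ 21.6 min.

21.6 min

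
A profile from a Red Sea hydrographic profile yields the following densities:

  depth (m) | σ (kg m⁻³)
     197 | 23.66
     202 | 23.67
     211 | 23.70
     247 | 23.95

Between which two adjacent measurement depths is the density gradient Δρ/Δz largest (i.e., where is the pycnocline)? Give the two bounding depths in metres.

Compute the density gradient over each adjacent pair:
  197–202 m: Δρ/Δz = 0.01/5 = 2.0 × 10⁻³ kg m⁻⁴
  202–211 m: Δρ/Δz = 0.03/9 = 3.3 × 10⁻³ kg m⁻⁴
  211–247 m: Δρ/Δz = 0.25/36 = 6.9 × 10⁻³ kg m⁻⁴
The largest gradient is in the 211–247 m interval — the pycnocline.

211–247 m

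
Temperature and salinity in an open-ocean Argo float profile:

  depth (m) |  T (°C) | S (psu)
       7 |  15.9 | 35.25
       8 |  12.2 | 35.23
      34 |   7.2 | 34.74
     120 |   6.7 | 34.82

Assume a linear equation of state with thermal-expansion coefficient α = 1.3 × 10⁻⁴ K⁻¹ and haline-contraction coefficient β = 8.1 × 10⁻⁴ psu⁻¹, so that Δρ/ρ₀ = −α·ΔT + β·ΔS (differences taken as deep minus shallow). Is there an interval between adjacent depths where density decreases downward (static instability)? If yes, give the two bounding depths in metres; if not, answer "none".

Evaluate Δρ/ρ₀ = −αΔT + βΔS across each adjacent pair:
  7–8 m: −αΔT+βΔS = −(1.3 × 10⁻⁴)(-3.7)+(8.1 × 10⁻⁴)(-0.02) = 4.6 × 10⁻⁴ → stable
  8–34 m: −αΔT+βΔS = −(1.3 × 10⁻⁴)(-5.0)+(8.1 × 10⁻⁴)(-0.49) = 2.5 × 10⁻⁴ → stable
  34–120 m: −αΔT+βΔS = −(1.3 × 10⁻⁴)(-0.5)+(8.1 × 10⁻⁴)(+0.08) = 1.3 × 10⁻⁴ → stable
Every interval has Δρ > 0: the column is stably stratified throughout.

none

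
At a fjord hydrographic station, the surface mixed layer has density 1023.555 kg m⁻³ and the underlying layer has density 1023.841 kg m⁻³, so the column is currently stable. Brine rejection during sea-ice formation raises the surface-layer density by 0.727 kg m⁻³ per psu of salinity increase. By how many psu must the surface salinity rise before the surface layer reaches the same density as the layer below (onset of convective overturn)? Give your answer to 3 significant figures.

0.393 psu

Density deficit of the surface layer: 1023.841 − 1023.555 = 0.286 kg m⁻³.
Required change = 0.286 / 0.727 = 0.393 psu.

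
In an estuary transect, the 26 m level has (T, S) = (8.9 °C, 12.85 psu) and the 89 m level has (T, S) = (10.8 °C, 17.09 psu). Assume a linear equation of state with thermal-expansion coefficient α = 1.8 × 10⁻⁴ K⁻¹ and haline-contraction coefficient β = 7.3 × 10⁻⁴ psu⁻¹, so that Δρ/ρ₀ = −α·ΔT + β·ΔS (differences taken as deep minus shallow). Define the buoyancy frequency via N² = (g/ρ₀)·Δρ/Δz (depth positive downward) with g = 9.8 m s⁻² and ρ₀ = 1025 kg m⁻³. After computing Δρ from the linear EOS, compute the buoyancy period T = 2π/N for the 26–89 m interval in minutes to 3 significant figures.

5.06 min

ΔT = +1.9 K, ΔS = +4.24 psu (deep − shallow).
Δρ/ρ₀ = −αΔT + βΔS = -3.42 × 10⁻⁴ + 3.0952 × 10⁻³ = 2.7532 × 10⁻³, so Δρ ≈ 2.822 kg m⁻³.
N² = (g/ρ₀)·Δρ/Δz = g·(Δρ/ρ₀)/Δz = 9.8 × 2.7532 × 10⁻³ / 63 = 4.2828 × 10⁻⁴ s⁻².
N = √(4.2828 × 10⁻⁴) = 0.020695 rad s⁻¹ → T = 2π/N = 303.61 s = 5.0602 min ≈ 5.06 min.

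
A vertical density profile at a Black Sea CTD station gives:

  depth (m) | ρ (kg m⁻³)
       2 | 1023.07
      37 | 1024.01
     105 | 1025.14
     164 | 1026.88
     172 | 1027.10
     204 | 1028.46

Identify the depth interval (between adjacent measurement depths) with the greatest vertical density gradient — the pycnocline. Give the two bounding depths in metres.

Compute the density gradient over each adjacent pair:
  2–37 m: Δρ/Δz = 0.94/35 = 0.027 kg m⁻⁴
  37–105 m: Δρ/Δz = 1.13/68 = 0.017 kg m⁻⁴
  105–164 m: Δρ/Δz = 1.74/59 = 0.029 kg m⁻⁴
  164–172 m: Δρ/Δz = 0.22/8 = 0.028 kg m⁻⁴
  172–204 m: Δρ/Δz = 1.36/32 = 0.043 kg m⁻⁴
The largest gradient is in the 172–204 m interval — the pycnocline.

172–204 m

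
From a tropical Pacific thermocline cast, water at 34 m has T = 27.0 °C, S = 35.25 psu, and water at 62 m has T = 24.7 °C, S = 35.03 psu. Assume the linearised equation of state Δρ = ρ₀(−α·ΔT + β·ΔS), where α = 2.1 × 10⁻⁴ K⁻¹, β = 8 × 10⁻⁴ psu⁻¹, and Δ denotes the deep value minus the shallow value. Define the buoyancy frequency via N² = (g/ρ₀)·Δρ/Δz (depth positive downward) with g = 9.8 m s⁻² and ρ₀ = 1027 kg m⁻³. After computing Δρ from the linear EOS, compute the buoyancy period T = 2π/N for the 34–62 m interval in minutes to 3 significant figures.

10.1 min

ΔT = -2.3 K, ΔS = -0.22 psu (deep − shallow).
Δρ/ρ₀ = −αΔT + βΔS = 4.83 × 10⁻⁴ − 1.76 × 10⁻⁴ = 3.07 × 10⁻⁴, so Δρ ≈ 0.3153 kg m⁻³.
N² = (g/ρ₀)·Δρ/Δz = g·(Δρ/ρ₀)/Δz = 9.8 × 3.07 × 10⁻⁴ / 28 = 1.0745 × 10⁻⁴ s⁻².
N = √(1.0745 × 10⁻⁴) = 0.010366 rad s⁻¹ → T = 2π/N = 606.13 s = 10.102 min ≈ 10.1 min.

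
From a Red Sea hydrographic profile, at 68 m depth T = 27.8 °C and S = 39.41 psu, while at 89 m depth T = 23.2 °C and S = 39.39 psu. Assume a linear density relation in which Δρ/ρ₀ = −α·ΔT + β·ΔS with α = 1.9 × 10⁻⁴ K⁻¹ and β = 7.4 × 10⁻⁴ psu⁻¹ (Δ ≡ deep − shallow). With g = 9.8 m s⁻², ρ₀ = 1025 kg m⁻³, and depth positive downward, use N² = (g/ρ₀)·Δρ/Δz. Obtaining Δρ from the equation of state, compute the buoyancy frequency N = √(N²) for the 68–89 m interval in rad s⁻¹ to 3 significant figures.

0.0200 rad s⁻¹

ΔT = -4.6 K, ΔS = -0.02 psu (deep − shallow).
Δρ/ρ₀ = −αΔT + βΔS = 8.74 × 10⁻⁴ − 1.48 × 10⁻⁵ = 8.592 × 10⁻⁴, so Δρ ≈ 0.8807 kg m⁻³.
N² = (g/ρ₀)·Δρ/Δz = g·(Δρ/ρ₀)/Δz = 9.8 × 8.592 × 10⁻⁴ / 21 = 4.0096 × 10⁻⁴ s⁻².
N = √(4.0096 × 10⁻⁴) = 0.020024 rad s⁻¹ ≈ 0.0200 rad s⁻¹.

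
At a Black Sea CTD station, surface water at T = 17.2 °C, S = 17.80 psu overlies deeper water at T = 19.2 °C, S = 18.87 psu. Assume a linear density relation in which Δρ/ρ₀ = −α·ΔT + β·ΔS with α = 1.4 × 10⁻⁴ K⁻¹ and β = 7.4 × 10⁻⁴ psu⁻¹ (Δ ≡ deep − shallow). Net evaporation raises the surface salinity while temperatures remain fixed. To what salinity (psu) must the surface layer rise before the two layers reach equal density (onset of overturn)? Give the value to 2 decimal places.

18.49 psu

Neutral buoyancy requires −α(T_deep − T_surf) + β(S_deep − S_surf′) = 0.
S_surf′ = S_deep − (α/β)·ΔT = 18.87 − (1.4 × 10⁻⁴/7.4 × 10⁻⁴)·(+2.0) = 18.4916 psu.
Increase required: 18.4916 − 17.80 = 0.6916 psu.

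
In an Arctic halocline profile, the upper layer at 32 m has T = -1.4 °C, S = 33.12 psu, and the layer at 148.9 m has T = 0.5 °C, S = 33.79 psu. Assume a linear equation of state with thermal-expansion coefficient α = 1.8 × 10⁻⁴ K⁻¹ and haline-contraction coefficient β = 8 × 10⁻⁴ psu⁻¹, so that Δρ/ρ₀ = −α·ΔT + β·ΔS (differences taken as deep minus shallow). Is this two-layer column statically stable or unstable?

stable

ΔT = 0.5 − -1.4 = +1.9 K and ΔS = 33.79 − 33.12 = +0.67 psu (deep − shallow).
−αΔT = -3.42 × 10⁻⁴; βΔS = 5.36 × 10⁻⁴; sum Δρ/ρ₀ = 1.94 × 10⁻⁴.
Δρ/ρ₀ > 0, so Δρ > 0: deeper water is denser → statically stable.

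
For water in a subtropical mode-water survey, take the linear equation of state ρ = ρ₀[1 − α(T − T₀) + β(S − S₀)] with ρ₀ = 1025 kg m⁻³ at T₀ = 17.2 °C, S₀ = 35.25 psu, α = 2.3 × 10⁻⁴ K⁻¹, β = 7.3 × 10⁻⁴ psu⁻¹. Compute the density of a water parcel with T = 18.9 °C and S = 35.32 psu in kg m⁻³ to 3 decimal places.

T − T₀ = +1.7 K, S − S₀ = +0.07 psu.
Bracket = 1 − α·(+1.7) + β·(+0.07) = 1 + (-3.399 × 10⁻⁴) = 0.9996601.
ρ = 1025 × 0.9996601 = 1024.652 kg m⁻³.

1024.652 kg m⁻³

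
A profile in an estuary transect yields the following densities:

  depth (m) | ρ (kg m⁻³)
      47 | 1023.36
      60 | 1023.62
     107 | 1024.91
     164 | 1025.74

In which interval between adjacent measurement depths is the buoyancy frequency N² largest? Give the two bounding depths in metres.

Compute the density gradient over each adjacent pair:
  47–60 m: Δρ/Δz = 0.26/13 = 0.020 kg m⁻⁴
  60–107 m: Δρ/Δz = 1.29/47 = 0.027 kg m⁻⁴
  107–164 m: Δρ/Δz = 0.83/57 = 0.015 kg m⁻⁴
The largest gradient is in the 60–107 m interval — the pycnocline.

60–107 m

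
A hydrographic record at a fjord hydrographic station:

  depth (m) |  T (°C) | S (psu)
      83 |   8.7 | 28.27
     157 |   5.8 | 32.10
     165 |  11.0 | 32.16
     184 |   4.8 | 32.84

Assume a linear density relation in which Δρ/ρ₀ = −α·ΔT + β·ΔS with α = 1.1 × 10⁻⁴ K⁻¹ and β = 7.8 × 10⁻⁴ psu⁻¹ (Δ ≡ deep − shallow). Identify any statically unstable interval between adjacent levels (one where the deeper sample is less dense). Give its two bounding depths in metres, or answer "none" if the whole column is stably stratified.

Evaluate Δρ/ρ₀ = −αΔT + βΔS across each adjacent pair:
  83–157 m: −αΔT+βΔS = −(1.1 × 10⁻⁴)(-2.9)+(7.8 × 10⁻⁴)(+3.83) = 3.3 × 10⁻³ → stable
  157–165 m: −αΔT+βΔS = −(1.1 × 10⁻⁴)(+5.2)+(7.8 × 10⁻⁴)(+0.06) = -5.3 × 10⁻⁴ → UNSTABLE
  165–184 m: −αΔT+βΔS = −(1.1 × 10⁻⁴)(-6.2)+(7.8 × 10⁻⁴)(+0.68) = 1.2 × 10⁻³ → stable
The 157–165 m interval has Δρ < 0: lighter water underlies denser water.

157–165 m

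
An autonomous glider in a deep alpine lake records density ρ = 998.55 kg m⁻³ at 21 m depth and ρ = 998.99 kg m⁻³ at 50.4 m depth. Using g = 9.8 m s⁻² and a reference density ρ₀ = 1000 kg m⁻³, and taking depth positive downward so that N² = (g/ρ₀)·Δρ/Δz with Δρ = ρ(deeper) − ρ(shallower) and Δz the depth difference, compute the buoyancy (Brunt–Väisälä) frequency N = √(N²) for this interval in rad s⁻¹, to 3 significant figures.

Δρ = 998.99 − 998.55 = 0.44 kg m⁻³ over Δz = 50.4 − 21 = 29.4 m.
N² = (9.8/1000) × (0.44/29.4) = 1.4667 × 10⁻⁴ s⁻².
N = √(1.4667 × 10⁻⁴) = 0.012111 rad s⁻¹ ≈ 0.0121 rad s⁻¹.

0.0121 rad s⁻¹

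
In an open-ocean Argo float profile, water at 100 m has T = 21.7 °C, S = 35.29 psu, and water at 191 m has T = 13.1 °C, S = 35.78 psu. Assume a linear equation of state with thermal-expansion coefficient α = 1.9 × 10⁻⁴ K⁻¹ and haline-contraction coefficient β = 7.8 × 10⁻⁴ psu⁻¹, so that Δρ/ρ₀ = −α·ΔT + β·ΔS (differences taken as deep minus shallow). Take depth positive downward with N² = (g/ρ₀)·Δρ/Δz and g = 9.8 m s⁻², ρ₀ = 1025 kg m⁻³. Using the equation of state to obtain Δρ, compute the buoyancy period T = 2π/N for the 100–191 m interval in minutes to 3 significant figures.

ΔT = -8.6 K, ΔS = +0.49 psu (deep − shallow).
Δρ/ρ₀ = −αΔT + βΔS = 1.634 × 10⁻³ + 3.822 × 10⁻⁴ = 2.0162 × 10⁻³, so Δρ ≈ 2.067 kg m⁻³.
N² = (g/ρ₀)·Δρ/Δz = g·(Δρ/ρ₀)/Δz = 9.8 × 2.0162 × 10⁻³ / 91 = 2.1713 × 10⁻⁴ s⁻².
N = √(2.1713 × 10⁻⁴) = 0.014735 rad s⁻¹ → T = 2π/N = 426.41 s = 7.1068 min ≈ 7.11 min.

7.11 min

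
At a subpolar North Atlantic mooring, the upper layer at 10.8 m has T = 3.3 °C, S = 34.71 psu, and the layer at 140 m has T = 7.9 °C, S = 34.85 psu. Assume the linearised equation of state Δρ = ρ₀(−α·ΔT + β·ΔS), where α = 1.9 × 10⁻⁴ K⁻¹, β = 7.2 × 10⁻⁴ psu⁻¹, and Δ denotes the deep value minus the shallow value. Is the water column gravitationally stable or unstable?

ΔT = 7.9 − 3.3 = +4.6 K and ΔS = 34.85 − 34.71 = +0.14 psu (deep − shallow).
−αΔT = -8.74 × 10⁻⁴; βΔS = 1.008 × 10⁻⁴; sum Δρ/ρ₀ = -7.732 × 10⁻⁴.
Δρ/ρ₀ < 0, so Δρ < 0: deeper water is lighter → statically unstable; the column would overturn.

unstable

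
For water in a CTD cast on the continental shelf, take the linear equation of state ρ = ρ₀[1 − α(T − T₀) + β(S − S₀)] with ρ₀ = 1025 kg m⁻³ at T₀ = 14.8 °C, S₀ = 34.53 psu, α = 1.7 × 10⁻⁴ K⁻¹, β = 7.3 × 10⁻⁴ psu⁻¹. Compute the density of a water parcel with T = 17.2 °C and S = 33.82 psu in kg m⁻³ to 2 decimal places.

T − T₀ = +2.4 K, S − S₀ = -0.71 psu.
Bracket = 1 − α·(+2.4) + β·(-0.71) = 1 + (-9.263 × 10⁻⁴) = 0.9990737.
ρ = 1025 × 0.9990737 = 1024.05 kg m⁻³.

1024.05 kg m⁻³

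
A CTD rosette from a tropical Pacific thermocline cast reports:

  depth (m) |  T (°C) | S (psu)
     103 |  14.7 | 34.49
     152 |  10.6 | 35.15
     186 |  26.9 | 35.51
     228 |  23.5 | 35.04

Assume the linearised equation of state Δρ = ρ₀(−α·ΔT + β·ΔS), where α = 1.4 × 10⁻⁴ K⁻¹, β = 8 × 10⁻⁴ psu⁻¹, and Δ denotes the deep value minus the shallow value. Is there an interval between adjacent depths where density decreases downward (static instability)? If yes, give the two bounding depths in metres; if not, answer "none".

152–186 m

Evaluate Δρ/ρ₀ = −αΔT + βΔS across each adjacent pair:
  103–152 m: −αΔT+βΔS = −(1.4 × 10⁻⁴)(-4.1)+(8 × 10⁻⁴)(+0.66) = 1.1 × 10⁻³ → stable
  152–186 m: −αΔT+βΔS = −(1.4 × 10⁻⁴)(+16.3)+(8 × 10⁻⁴)(+0.36) = -2.0 × 10⁻³ → UNSTABLE
  186–228 m: −αΔT+βΔS = −(1.4 × 10⁻⁴)(-3.4)+(8 × 10⁻⁴)(-0.47) = 1.0 × 10⁻⁴ → stable
The 152–186 m interval has Δρ < 0: lighter water underlies denser water.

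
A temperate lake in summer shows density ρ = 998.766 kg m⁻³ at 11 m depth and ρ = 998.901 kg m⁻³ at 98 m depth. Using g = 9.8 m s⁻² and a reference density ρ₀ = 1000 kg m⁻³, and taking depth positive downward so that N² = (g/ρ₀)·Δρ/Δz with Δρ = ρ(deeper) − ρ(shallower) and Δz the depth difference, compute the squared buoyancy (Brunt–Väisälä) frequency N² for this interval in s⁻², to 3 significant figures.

Δρ = 998.901 − 998.766 = 0.135 kg m⁻³ over Δz = 98 − 11 = 87 m.
N² = (9.8/1000) × (0.135/87) = 1.5207 × 10⁻⁵ s⁻² ≈ 1.52 × 10⁻⁵ s⁻².

1.52 × 10⁻⁵ s⁻²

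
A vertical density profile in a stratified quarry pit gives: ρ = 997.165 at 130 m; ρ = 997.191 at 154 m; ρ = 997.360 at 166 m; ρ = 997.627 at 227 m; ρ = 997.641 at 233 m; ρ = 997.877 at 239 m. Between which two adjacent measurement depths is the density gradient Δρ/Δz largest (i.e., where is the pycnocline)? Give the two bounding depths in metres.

Compute the density gradient over each adjacent pair:
  130–154 m: Δρ/Δz = 0.026/24 = 1.1 × 10⁻³ kg m⁻⁴
  154–166 m: Δρ/Δz = 0.169/12 = 0.014 kg m⁻⁴
  166–227 m: Δρ/Δz = 0.267/61 = 4.4 × 10⁻³ kg m⁻⁴
  227–233 m: Δρ/Δz = 0.014/6 = 2.3 × 10⁻³ kg m⁻⁴
  233–239 m: Δρ/Δz = 0.236/6 = 0.039 kg m⁻⁴
The largest gradient is in the 233–239 m interval — the pycnocline.

233–239 m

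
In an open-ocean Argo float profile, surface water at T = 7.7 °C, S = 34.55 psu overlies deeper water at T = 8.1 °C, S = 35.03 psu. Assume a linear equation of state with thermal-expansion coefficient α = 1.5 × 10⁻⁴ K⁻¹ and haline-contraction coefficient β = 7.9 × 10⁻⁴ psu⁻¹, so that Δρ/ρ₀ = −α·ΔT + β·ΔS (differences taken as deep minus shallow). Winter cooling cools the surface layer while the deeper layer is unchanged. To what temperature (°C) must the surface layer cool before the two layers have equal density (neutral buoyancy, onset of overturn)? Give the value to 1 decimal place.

5.6 °C

Neutral buoyancy requires Δρ = 0, i.e. −α(T_deep − T_surf′) + β(S_deep − S_surf) = 0.
T_surf′ = T_deep − (β/α)·ΔS = 8.1 − (7.9 × 10⁻⁴/1.5 × 10⁻⁴)·(+0.48) = 5.572 °C.
Cooling required: 7.7 − (5.572) = 2.128 °C.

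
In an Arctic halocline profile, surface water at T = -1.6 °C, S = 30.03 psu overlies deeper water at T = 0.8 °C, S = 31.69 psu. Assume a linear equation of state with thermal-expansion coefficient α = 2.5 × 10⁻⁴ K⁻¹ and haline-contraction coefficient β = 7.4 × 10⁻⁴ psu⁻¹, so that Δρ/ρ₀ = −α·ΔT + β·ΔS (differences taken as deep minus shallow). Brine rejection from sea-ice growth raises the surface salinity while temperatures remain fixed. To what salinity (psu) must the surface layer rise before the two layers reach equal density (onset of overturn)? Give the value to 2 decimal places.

Neutral buoyancy requires −α(T_deep − T_surf) + β(S_deep − S_surf′) = 0.
S_surf′ = S_deep − (α/β)·ΔT = 31.69 − (2.5 × 10⁻⁴/7.4 × 10⁻⁴)·(+2.4) = 30.8792 psu.
Increase required: 30.8792 − 30.03 = 0.8492 psu.

30.88 psu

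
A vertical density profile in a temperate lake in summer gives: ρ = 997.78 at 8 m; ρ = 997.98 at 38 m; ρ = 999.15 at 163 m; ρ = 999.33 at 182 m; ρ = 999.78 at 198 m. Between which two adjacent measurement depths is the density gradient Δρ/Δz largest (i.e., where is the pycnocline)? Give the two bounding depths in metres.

182–198 m

Compute the density gradient over each adjacent pair:
  8–38 m: Δρ/Δz = 0.20/30 = 6.7 × 10⁻³ kg m⁻⁴
  38–163 m: Δρ/Δz = 1.17/125 = 9.4 × 10⁻³ kg m⁻⁴
  163–182 m: Δρ/Δz = 0.18/19 = 9.5 × 10⁻³ kg m⁻⁴
  182–198 m: Δρ/Δz = 0.45/16 = 0.028 kg m⁻⁴
The largest gradient is in the 182–198 m interval — the pycnocline.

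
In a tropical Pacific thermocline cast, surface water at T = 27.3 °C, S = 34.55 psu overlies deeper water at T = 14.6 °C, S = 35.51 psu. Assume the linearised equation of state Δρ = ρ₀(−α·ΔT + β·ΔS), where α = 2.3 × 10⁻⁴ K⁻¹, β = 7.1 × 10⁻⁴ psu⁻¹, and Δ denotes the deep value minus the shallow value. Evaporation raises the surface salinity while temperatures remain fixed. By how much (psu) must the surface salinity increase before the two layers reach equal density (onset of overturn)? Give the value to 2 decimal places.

Neutral buoyancy requires −α(T_deep − T_surf) + β(S_deep − S_surf′) = 0.
S_surf′ = S_deep − (α/β)·ΔT = 35.51 − (2.3 × 10⁻⁴/7.1 × 10⁻⁴)·(-12.7) = 39.6241 psu.
Increase required: 39.6241 − 34.55 = 5.0741 psu.

5.07 psu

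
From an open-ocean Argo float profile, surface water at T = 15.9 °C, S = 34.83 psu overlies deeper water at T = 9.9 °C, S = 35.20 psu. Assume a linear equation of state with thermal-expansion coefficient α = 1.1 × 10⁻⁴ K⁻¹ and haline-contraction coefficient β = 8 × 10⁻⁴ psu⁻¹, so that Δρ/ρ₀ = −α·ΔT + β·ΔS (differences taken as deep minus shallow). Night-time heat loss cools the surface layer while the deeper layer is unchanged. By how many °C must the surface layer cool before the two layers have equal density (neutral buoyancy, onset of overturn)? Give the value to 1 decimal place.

8.7 °C

Neutral buoyancy requires Δρ = 0, i.e. −α(T_deep − T_surf′) + β(S_deep − S_surf) = 0.
T_surf′ = T_deep − (β/α)·ΔS = 9.9 − (8 × 10⁻⁴/1.1 × 10⁻⁴)·(+0.37) = 7.209 °C.
Cooling required: 15.9 − (7.209) = 8.691 °C.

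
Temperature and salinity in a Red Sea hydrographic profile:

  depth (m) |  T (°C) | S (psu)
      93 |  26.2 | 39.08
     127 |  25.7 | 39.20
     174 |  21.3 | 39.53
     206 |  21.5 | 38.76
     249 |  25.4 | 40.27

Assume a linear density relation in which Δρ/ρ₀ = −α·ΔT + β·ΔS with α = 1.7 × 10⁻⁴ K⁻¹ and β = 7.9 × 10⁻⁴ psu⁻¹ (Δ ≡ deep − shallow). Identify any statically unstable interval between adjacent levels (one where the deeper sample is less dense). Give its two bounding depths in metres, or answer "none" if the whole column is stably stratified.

Evaluate Δρ/ρ₀ = −αΔT + βΔS across each adjacent pair:
  93–127 m: −αΔT+βΔS = −(1.7 × 10⁻⁴)(-0.5)+(7.9 × 10⁻⁴)(+0.12) = 1.8 × 10⁻⁴ → stable
  127–174 m: −αΔT+βΔS = −(1.7 × 10⁻⁴)(-4.4)+(7.9 × 10⁻⁴)(+0.33) = 1.0 × 10⁻³ → stable
  174–206 m: −αΔT+βΔS = −(1.7 × 10⁻⁴)(+0.2)+(7.9 × 10⁻⁴)(-0.77) = -6.4 × 10⁻⁴ → UNSTABLE
  206–249 m: −αΔT+βΔS = −(1.7 × 10⁻⁴)(+3.9)+(7.9 × 10⁻⁴)(+1.51) = 5.3 × 10⁻⁴ → stable
The 174–206 m interval has Δρ < 0: lighter water underlies denser water.

174–206 m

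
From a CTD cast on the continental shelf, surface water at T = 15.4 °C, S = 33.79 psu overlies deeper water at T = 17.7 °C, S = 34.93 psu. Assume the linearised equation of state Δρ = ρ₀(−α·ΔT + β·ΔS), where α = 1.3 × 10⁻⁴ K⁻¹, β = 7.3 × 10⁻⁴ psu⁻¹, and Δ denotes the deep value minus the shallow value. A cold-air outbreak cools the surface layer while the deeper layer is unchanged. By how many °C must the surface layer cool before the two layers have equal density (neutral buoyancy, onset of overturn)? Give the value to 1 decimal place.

Neutral buoyancy requires Δρ = 0, i.e. −α(T_deep − T_surf′) + β(S_deep − S_surf) = 0.
T_surf′ = T_deep − (β/α)·ΔS = 17.7 − (7.3 × 10⁻⁴/1.3 × 10⁻⁴)·(+1.14) = 11.298 °C.
Cooling required: 15.4 − (11.298) = 4.102 °C.

4.1 °C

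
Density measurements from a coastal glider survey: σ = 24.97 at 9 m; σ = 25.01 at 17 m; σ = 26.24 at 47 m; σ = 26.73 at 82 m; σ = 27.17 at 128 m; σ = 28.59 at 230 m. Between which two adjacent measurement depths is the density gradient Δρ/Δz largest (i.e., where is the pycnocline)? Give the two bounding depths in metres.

17–47 m

Compute the density gradient over each adjacent pair:
  9–17 m: Δρ/Δz = 0.04/8 = 5.0 × 10⁻³ kg m⁻⁴
  17–47 m: Δρ/Δz = 1.23/30 = 0.041 kg m⁻⁴
  47–82 m: Δρ/Δz = 0.49/35 = 0.014 kg m⁻⁴
  82–128 m: Δρ/Δz = 0.44/46 = 9.6 × 10⁻³ kg m⁻⁴
  128–230 m: Δρ/Δz = 1.42/102 = 0.014 kg m⁻⁴
The largest gradient is in the 17–47 m interval — the pycnocline.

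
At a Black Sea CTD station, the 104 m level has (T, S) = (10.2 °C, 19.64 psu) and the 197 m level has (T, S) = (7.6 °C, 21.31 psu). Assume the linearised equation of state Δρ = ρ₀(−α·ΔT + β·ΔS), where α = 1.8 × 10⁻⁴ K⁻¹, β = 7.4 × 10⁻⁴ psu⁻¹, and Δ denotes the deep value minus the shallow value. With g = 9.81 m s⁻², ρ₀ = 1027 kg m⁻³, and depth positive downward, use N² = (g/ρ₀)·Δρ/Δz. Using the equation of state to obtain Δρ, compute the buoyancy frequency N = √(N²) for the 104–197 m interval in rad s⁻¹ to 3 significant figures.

ΔT = -2.6 K, ΔS = +1.67 psu (deep − shallow).
Δρ/ρ₀ = −αΔT + βΔS = 4.68 × 10⁻⁴ + 1.2358 × 10⁻³ = 1.7038 × 10⁻³, so Δρ ≈ 1.750 kg m⁻³.
N² = (g/ρ₀)·Δρ/Δz = g·(Δρ/ρ₀)/Δz = 9.81 × 1.7038 × 10⁻³ / 93 = 1.7972 × 10⁻⁴ s⁻².
N = √(1.7972 × 10⁻⁴) = 0.013406 rad s⁻¹ ≈ 0.0134 rad s⁻¹.

0.0134 rad s⁻¹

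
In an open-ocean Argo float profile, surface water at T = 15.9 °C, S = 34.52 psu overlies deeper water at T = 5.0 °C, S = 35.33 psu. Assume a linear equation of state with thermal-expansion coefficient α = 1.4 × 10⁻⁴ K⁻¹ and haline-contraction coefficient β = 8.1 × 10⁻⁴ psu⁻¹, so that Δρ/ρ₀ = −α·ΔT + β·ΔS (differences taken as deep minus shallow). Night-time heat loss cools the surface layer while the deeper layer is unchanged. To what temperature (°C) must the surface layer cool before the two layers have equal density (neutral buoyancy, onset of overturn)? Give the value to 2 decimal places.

Neutral buoyancy requires Δρ = 0, i.e. −α(T_deep − T_surf′) + β(S_deep − S_surf) = 0.
T_surf′ = T_deep − (β/α)·ΔS = 5.0 − (8.1 × 10⁻⁴/1.4 × 10⁻⁴)·(+0.81) = 0.3136 °C.
Cooling required: 15.9 − (0.3136) = 15.5864 °C.

0.31 °C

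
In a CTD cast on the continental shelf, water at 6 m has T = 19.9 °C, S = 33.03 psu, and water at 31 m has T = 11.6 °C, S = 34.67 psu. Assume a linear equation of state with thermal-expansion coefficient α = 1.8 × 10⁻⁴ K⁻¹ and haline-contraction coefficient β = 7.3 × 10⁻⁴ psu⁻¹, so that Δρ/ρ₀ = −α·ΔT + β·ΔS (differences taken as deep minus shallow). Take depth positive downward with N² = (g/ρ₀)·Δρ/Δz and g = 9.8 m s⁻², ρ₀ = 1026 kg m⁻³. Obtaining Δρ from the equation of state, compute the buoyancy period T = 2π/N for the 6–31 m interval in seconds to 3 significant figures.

ΔT = -8.3 K, ΔS = +1.64 psu (deep − shallow).
Δρ/ρ₀ = −αΔT + βΔS = 1.494 × 10⁻³ + 1.1972 × 10⁻³ = 2.6912 × 10⁻³, so Δρ ≈ 2.761 kg m⁻³.
N² = (g/ρ₀)·Δρ/Δz = g·(Δρ/ρ₀)/Δz = 9.8 × 2.6912 × 10⁻³ / 25 = 1.0550 × 10⁻³ s⁻².
N = √(1.0550 × 10⁻³) = 0.032481 rad s⁻¹ → T = 2π/N = 193.44 s ≈ 193 s.

193 s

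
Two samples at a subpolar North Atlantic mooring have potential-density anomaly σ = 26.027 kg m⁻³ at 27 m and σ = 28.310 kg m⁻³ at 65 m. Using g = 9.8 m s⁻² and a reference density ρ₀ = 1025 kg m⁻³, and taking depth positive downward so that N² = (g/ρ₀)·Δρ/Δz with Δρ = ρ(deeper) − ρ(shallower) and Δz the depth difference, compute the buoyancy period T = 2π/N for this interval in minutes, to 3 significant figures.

Δρ = 1028.310 − 1026.027 = 2.283 kg m⁻³ over Δz = 65 − 27 = 38 m.
N² = (9.8/1025) × (2.283/38) = 5.7441 × 10⁻⁴ s⁻².
N = √(5.7441 × 10⁻⁴) = 0.023967 rad s⁻¹, so T = 2π/N = 262.16 s = 4.3693 min ≈ 4.37 min.

4.37 min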